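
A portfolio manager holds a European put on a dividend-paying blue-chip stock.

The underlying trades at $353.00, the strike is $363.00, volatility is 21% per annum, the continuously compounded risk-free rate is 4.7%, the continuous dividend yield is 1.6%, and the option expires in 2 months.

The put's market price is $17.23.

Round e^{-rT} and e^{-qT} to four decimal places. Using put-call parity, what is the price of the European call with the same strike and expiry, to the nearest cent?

e^(−qT) = e^(−0.016·0.1667) = 0.9973;  e^(−rT) = e^(−0.047·0.1667) = 0.9922
Put-call parity: C − P = S·e^(−qT) − K·e^(−rT) = 353·0.9973 − 363·0.9922 = 352.0469 − 360.1686 = -8.1217
C = P + (C − P) = 17.23 + (-8.1217) = 9.1083

$9.11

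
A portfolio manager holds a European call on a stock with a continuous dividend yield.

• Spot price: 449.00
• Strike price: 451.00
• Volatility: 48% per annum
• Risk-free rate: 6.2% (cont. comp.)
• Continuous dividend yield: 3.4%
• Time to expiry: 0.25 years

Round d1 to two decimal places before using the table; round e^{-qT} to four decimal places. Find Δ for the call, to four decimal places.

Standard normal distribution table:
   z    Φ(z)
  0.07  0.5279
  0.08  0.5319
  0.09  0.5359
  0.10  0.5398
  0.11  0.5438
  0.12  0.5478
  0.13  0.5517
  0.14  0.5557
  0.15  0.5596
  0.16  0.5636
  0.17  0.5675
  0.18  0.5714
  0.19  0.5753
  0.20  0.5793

0.5470

σ√T = 0.48 × 0.5000 = 0.2400
d₁ = [ln(449/451) + (0.062 − 0.034 + 0.48²/2)·0.25] / 0.2400 = [-0.0044 + 0.0358] / 0.2400 = 0.1306 which rounds to 0.13
N(d₁) = N(0.13) = 0.5517
Δ_call = e^(−qT)·N(d₁) = 0.9915·0.5517 = 0.5470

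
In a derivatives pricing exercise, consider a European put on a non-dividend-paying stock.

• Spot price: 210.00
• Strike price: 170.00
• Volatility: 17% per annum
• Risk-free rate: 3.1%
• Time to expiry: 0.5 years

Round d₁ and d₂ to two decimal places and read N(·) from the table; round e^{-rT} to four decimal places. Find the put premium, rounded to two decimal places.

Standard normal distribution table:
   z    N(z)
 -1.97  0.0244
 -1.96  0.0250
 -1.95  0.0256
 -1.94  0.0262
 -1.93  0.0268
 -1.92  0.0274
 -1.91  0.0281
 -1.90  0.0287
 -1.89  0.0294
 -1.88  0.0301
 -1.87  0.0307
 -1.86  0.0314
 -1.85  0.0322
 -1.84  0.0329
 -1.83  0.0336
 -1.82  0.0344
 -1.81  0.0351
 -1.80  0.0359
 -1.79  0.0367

0.25

σ√T = 0.17 × 0.7071 = 0.1202
ln(S/K) + (r + σ²/2)T = ln(210/170) + (0.031 + 0.17²/2)·0.5 = 0.2113 + 0.0227 = 0.2340
d₁ = 0.2340 / 0.1202 = 1.9469 which rounds to 1.95
d₂ = d₁ − σ√T = 1.9469 − 0.1202 = 1.8267 which rounds to 1.83
e^(−rT) = e^(−0.031·0.5) = 0.9846
N(−d₂) = N(-1.83) = 0.0336;  N(−d₁) = N(-1.95) = 0.0256
P = 170·0.9846·0.0336 − 210·0.0256 = 5.6240 − 5.3760 = 0.2480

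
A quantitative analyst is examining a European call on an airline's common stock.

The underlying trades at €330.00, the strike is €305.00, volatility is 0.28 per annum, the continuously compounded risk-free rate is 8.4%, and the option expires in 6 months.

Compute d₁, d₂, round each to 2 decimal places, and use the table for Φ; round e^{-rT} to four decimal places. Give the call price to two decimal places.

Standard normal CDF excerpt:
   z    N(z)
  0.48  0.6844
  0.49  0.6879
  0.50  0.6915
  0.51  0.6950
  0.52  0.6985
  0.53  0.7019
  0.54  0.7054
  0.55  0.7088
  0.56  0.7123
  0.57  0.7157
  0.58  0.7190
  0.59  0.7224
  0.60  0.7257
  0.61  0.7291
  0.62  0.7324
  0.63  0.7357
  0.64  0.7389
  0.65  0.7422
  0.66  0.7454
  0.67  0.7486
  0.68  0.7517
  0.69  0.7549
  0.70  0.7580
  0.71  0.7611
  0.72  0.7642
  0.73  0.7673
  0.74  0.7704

σ√T = 0.28·√0.5 = 0.1980
d₁ = [ln(330/305) + (0.084 + ½·0.28²)·0.5] / (σ√T) = (0.0788 + 0.0616) / 0.1980 = 0.7090 which rounds to 0.71
d₂ = 0.7090 − 0.1980 = 0.5110 which rounds to 0.51
e^(−rT) = e^(−0.084·0.5) = 0.9589
C = 330·N(0.71) − 305·0.9589·N(0.51) = 330·0.7611 − 305·0.9589·0.6950 = 251.1630 − 203.2628 = 47.9002

€47.90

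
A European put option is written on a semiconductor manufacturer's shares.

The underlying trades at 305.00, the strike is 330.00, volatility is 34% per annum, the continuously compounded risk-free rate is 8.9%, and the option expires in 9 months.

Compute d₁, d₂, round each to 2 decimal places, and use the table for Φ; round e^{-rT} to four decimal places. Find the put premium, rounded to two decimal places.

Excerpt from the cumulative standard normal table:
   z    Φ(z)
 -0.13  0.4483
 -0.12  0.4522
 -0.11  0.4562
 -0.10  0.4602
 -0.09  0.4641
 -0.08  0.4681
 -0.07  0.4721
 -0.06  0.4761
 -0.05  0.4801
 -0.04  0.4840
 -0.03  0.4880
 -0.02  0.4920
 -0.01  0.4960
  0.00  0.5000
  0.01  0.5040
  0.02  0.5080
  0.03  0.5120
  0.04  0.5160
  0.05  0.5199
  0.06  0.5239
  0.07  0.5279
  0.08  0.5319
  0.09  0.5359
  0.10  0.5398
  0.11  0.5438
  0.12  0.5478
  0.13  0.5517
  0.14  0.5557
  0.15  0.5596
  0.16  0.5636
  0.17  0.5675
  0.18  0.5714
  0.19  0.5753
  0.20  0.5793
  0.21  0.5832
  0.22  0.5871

σ√T = 0.34 × 0.8660 = 0.2944
d₁ = [ln(305/330) + (0.089 + 0.34²/2)·0.75] / 0.2944 = [-0.0788 + 0.1101] / 0.2944 = 0.1064 ≈ 0.11
d₂ = d₁ − σ√T = 0.1064 − 0.2944 = -0.1881 ≈ -0.19
exp(−rT) = exp(−0.089·0.75) = 0.9354
N(−d₂) = N(0.19) = 0.5753;  N(−d₁) = N(-0.11) = 0.4562
P = 330·0.9354·0.5753 − 305·0.4562 = 177.5848 − 139.1410 = 38.4438

38.44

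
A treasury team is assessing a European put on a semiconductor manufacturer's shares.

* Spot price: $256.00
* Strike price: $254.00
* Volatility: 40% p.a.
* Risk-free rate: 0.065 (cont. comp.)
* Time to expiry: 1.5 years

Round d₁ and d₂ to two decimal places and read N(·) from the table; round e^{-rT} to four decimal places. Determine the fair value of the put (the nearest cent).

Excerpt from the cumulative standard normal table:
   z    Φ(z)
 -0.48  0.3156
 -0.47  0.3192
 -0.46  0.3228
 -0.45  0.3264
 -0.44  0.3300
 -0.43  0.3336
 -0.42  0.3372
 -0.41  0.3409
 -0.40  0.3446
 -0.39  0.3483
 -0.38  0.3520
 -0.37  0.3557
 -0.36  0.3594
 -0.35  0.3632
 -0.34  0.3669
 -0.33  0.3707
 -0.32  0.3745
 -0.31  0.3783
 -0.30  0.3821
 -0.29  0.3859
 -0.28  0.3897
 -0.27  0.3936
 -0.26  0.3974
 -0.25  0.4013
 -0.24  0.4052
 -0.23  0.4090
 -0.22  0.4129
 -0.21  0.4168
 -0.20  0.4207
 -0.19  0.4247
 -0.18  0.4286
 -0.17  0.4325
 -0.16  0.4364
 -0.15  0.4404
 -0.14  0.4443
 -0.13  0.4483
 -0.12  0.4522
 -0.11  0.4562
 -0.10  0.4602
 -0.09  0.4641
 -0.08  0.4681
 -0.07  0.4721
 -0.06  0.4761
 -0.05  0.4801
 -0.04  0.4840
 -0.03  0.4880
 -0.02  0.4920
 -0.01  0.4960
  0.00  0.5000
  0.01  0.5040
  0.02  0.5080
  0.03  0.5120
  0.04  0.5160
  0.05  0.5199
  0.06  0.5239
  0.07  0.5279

T = 1.5;  σ√T = 0.4899
ln(S/K) + (r + σ²/2)T = ln(256/254) + (0.065 + 0.4²/2)·1.5 = 0.0078 + 0.2175 = 0.2253
d₁ = 0.2253 / 0.4899 = 0.4600 → 0.46
d₂ = d₁ − σ√T = 0.4600 − 0.4899 = -0.0299 → -0.03
exp(−rT) = exp(−0.065·1.5) = 0.9071
N(−d₂) = N(0.03) = 0.5120;  N(−d₁) = N(-0.46) = 0.3228
P = 254·0.9071·0.5120 − 256·0.3228 = 117.9665 − 82.6368 = 35.3297

$35.33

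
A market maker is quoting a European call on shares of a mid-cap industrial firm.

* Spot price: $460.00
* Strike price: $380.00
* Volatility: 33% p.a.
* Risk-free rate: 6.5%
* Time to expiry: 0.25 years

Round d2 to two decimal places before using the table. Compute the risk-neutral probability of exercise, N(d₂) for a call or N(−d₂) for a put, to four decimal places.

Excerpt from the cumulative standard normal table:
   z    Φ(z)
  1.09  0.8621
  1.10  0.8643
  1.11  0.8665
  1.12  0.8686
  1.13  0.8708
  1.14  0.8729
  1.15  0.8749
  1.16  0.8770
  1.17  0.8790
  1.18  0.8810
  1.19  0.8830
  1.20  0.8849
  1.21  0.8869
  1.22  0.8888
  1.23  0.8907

0.8790

T = 0.25;  σ√T = 0.1650
d₁ = [ln(460/380) + (0.065 + ½·0.33²)·0.25] / (σ√T) = (0.1911 + 0.0299) / 0.1650 = 1.3389 which rounds to 1.34
d₂ = 1.3389 − 0.1650 = 1.1739 which rounds to 1.17
Pr(exercise) under Q = N(d₂) = 0.8790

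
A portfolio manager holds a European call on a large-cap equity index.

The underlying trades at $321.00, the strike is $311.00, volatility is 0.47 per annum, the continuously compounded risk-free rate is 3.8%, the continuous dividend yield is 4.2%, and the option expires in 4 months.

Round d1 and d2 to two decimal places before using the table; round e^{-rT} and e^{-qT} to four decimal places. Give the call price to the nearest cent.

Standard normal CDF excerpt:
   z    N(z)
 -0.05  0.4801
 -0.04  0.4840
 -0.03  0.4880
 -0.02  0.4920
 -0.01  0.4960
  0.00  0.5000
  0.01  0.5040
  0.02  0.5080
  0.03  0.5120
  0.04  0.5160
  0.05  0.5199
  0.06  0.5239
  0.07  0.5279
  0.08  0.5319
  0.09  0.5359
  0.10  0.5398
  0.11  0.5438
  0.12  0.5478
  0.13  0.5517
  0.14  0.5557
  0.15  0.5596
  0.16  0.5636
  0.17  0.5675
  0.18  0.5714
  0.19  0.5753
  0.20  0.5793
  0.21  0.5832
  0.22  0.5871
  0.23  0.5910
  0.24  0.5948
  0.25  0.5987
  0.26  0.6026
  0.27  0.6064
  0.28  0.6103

σ√T = 0.47·√0.3333 = 0.2714
d₁ = [ln(321/311) + (0.038 − 0.042 + 0.47²/2)·0.3333] / 0.2714 = [0.0316 + 0.0355] / 0.2714 = 0.2474 ≈ 0.25
d₂ = d₁ − σ√T = 0.2474 − 0.2714 = -0.0240 ≈ -0.02
exp(−qT) = exp(−0.042·0.3333) = 0.9861;  exp(−rT) = exp(−0.038·0.3333) = 0.9874
C = 321·0.9861·N(0.25) − 311·0.9874·N(-0.02) = 321·0.9861·0.5987 − 311·0.9874·0.4920 = 189.5114 − 151.0840 = 38.4273

$38.43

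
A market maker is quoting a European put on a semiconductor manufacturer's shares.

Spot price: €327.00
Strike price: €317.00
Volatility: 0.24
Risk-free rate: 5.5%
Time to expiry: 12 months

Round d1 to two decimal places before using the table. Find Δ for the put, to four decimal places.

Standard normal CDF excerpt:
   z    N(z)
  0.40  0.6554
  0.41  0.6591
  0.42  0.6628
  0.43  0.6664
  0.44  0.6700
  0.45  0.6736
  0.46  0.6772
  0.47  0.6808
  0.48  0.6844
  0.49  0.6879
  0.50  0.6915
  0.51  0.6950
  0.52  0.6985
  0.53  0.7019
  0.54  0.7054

-0.3156

T = 1;  σ√T = 0.2400
d₁ = [ln(327/317) + (0.055 + 0.24²/2)·1] / 0.2400 = [0.0311 + 0.0838] / 0.2400 = 0.4786 which rounds to 0.48
N(d₁) = N(0.48) = 0.6844
Δ_put = N(d₁) − 1 = 0.6844 − 1 = -0.3156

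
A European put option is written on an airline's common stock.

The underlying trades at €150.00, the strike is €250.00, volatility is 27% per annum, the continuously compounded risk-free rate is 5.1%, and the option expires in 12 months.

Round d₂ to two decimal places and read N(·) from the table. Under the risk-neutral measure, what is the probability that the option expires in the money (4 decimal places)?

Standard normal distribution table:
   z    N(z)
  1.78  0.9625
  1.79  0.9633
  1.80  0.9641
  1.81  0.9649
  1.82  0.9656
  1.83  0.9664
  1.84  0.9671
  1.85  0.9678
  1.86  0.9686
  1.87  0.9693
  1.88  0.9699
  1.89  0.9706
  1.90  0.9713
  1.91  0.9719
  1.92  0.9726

0.9671

T = 1;  σ√T = 0.2700
d₁ = [ln(150/250) + (0.051 + ½·0.27²)·1] / (σ√T) = (-0.5108 + 0.0874) / 0.2700 = -1.5681 ≈ -1.57
d₂ = -1.5681 − 0.2700 = -1.8381 ≈ -1.84
Pr(exercise) under Q = N(−d₂) = N(1.84) = 0.9671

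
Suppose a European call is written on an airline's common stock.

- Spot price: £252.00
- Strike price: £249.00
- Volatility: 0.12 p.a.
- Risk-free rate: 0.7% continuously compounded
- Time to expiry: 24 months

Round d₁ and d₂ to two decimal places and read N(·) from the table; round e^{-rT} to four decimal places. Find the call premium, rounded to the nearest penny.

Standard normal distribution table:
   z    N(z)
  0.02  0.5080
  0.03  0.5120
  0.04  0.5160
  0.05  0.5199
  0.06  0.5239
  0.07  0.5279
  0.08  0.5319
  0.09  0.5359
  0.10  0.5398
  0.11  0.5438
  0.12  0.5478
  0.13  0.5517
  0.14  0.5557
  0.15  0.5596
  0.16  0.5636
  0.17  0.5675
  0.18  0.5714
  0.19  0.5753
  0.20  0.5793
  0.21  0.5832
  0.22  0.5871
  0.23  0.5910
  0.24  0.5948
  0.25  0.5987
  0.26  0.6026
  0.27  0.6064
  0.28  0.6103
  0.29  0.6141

£20.27

σ√T = 0.12 × 1.4142 = 0.1697
d₁ = [ln(252/249) + (0.007 + 0.12²/2)·2] / 0.1697 = [0.0120 + 0.0284] / 0.1697 = 0.2379 → 0.24
d₂ = d₁ − σ√T = 0.2379 − 0.1697 = 0.0682 → 0.07
exp(−rT) = exp(−0.007·2) = 0.9861
N(d₁) = N(0.24) = 0.5948;  N(d₂) = N(0.07) = 0.5279
C = 252·0.5948 − 249·0.9861·0.5279 = 149.8896 − 129.6200 = 20.2696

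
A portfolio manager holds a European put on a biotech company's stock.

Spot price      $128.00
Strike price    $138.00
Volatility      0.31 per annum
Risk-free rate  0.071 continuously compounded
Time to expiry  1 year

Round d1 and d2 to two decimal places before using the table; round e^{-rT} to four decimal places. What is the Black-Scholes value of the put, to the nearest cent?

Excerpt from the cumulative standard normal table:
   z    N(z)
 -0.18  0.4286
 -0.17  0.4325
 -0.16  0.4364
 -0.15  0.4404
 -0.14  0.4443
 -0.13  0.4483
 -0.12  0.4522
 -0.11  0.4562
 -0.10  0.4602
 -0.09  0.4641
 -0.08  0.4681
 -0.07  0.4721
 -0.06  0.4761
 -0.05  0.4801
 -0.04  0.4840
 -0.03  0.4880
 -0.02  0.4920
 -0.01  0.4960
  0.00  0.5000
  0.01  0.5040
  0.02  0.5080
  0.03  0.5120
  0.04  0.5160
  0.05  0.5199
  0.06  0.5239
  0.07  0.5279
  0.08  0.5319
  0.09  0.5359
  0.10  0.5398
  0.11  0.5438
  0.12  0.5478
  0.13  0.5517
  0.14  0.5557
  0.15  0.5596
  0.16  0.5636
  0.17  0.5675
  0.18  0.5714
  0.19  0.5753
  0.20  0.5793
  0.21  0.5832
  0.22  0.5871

σ√T = 0.31·√1 = 0.3100
d₁ = [ln(128/138) + (0.071 + 0.31²/2)·1] / 0.3100 = [-0.0752 + 0.1190] / 0.3100 = 0.1414 which rounds to 0.14
d₂ = d₁ − σ√T = 0.1414 − 0.3100 = -0.1686 which rounds to -0.17
e^(−rT) = e^(−0.071·1) = 0.9315
P = 138·0.9315·N(0.17) − 128·N(-0.14) = 138·0.9315·0.5675 − 128·0.4443 = 72.9504 − 56.8704 = 16.0800

$16.08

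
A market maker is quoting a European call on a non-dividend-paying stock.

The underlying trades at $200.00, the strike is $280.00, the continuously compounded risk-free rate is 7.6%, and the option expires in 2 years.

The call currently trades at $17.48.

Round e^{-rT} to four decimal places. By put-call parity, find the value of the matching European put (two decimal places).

$58.00

exp(−rT) = exp(−0.076·2) = 0.8590
Put-call parity: C − P = S − K·e^(−rT) = 200 − 280·0.8590 = 200 − 240.5200 = -40.5200
P = C − (C − P) = 17.48 − (-40.5200) = 58.0000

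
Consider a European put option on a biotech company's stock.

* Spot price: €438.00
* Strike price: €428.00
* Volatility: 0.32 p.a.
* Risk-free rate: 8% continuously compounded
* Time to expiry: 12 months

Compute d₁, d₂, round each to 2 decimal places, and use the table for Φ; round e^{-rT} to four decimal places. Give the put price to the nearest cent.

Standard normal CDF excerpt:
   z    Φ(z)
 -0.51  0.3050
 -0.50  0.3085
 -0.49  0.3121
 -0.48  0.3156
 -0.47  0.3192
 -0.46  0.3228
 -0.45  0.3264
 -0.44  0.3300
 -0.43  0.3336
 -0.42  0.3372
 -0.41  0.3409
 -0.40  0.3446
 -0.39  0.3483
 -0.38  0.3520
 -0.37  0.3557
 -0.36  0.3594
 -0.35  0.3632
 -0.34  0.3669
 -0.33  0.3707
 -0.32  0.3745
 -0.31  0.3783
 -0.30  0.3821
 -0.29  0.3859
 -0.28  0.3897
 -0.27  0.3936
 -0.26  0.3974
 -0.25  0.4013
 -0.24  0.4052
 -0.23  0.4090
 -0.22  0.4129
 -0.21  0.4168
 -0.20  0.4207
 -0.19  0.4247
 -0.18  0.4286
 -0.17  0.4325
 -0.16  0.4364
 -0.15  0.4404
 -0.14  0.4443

€34.18

σ√T = 0.32 × 1.0000 = 0.3200
d₁ = [ln(438/428) + (0.08 + ½·0.32²)·1] / (σ√T) = (0.0231 + 0.1312) / 0.3200 = 0.4822 ⇒ 0.48
d₂ = 0.4822 − 0.3200 = 0.1622 ⇒ 0.16
exp(−rT) = exp(−0.08·1) = 0.9231
N(−d₂) = N(-0.16) = 0.4364;  N(−d₁) = N(-0.48) = 0.3156
P = 428·0.9231·0.4364 − 438·0.3156 = 172.4159 − 138.2328 = 34.1831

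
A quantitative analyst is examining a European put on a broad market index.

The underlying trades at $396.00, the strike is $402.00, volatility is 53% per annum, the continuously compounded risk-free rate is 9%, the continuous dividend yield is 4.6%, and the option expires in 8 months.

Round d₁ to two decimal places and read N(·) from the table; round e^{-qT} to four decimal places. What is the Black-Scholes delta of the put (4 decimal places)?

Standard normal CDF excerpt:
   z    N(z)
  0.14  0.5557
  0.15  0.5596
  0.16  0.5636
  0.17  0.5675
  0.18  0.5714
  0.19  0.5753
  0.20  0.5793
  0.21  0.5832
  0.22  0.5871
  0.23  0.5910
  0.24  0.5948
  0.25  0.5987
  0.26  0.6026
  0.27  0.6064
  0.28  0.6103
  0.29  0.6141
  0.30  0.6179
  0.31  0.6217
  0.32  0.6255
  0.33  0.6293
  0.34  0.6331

-0.3892

σ√T = 0.53 × 0.8165 = 0.4327
d₁ = [ln(396/402) + (0.09 − 0.046 + 0.53²/2)·0.6667] / 0.4327 = [-0.0150 + 0.1230] / 0.4327 = 0.2494 which rounds to 0.25
N(d₁) = N(0.25) = 0.5987
Δ_put = e^(−qT)·(N(d₁) − 1) = 0.9698·(0.5987 − 1) = -0.3892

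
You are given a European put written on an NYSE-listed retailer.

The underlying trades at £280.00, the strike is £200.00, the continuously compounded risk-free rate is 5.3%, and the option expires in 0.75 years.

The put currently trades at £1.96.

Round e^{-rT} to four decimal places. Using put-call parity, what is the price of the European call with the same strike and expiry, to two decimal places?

exp(−rT) = exp(−0.053·0.75) = 0.9610
Put-call parity: C − P = S − K·e^(−rT) = 280 − 200·0.9610 = 280 − 192.2000 = 87.8000
C = P + (C − P) = 1.96 + (87.8000) = 89.7600

£89.76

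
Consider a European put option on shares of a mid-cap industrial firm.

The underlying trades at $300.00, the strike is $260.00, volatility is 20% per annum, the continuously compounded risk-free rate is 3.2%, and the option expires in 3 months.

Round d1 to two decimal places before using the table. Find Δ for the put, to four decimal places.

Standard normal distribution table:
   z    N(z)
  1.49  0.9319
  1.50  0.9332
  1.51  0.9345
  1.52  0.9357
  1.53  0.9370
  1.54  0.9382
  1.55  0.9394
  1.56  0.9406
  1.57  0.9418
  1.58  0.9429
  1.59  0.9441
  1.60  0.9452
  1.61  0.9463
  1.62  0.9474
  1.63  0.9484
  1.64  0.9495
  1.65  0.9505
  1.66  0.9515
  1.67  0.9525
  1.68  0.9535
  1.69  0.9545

T = 0.25;  σ√T = 0.1000
d₁ = [ln(300/260) + (0.032 + 0.2²/2)·0.25] / 0.1000 = [0.1431 + 0.0130] / 0.1000 = 1.5610 which rounds to 1.56
N(d₁) = N(1.56) = 0.9406
Δ_put = N(d₁) − 1 = 0.9406 − 1 = -0.0594

-0.0594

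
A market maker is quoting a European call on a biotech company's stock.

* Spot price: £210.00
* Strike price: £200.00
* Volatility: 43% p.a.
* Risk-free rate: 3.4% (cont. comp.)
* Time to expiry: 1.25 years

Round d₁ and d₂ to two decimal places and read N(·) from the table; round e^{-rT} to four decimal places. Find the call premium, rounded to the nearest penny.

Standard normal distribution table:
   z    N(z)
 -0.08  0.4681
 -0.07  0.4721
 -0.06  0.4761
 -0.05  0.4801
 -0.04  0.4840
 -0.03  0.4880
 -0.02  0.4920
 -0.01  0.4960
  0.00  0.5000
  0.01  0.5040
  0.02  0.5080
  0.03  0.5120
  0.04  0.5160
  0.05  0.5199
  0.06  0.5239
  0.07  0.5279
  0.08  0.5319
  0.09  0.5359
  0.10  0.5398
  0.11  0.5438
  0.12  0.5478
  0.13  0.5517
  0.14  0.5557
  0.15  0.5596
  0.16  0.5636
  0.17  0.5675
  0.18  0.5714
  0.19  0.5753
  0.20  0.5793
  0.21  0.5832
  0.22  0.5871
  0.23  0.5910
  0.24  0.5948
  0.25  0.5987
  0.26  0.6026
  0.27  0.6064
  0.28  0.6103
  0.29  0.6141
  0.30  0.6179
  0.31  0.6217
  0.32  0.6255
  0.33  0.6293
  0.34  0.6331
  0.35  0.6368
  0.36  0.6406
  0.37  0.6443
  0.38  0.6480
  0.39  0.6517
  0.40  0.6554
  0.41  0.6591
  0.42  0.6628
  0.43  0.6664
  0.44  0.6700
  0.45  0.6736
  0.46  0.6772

£47.92

T = 1.25;  σ√T = 0.4808
ln(S/K) + (r + σ²/2)T = ln(210/200) + (0.034 + 0.43²/2)·1.25 = 0.0488 + 0.1581 = 0.2069
d₁ = 0.2069 / 0.4808 = 0.4303 which rounds to 0.43
d₂ = d₁ − σ√T = 0.4303 − 0.4808 = -0.0505 which rounds to -0.05
e^(−rT) = e^(−0.034·1.25) = 0.9584
N(d₁) = N(0.43) = 0.6664;  N(d₂) = N(-0.05) = 0.4801
C = 210·0.6664 − 200·0.9584·0.4801 = 139.9440 − 92.0256 = 47.9184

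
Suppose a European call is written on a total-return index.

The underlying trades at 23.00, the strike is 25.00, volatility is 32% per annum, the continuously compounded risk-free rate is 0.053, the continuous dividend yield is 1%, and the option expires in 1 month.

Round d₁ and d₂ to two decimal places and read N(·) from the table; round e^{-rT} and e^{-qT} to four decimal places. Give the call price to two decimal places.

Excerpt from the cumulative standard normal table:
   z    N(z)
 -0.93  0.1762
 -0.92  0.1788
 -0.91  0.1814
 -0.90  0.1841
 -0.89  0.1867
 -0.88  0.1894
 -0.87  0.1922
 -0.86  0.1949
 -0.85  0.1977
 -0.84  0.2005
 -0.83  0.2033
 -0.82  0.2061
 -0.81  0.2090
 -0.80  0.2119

0.22

σ√T = 0.32·√0.08333 = 0.0924
d₁ = [ln(23/25) + (0.053 − 0.01 + ½·0.32²)·0.08333] / (σ√T) = (-0.0834 + 0.0078) / 0.0924 = -0.8177 → -0.82
d₂ = -0.8177 − 0.0924 = -0.9100 → -0.91
exp(−qT) = exp(−0.01·0.08333) = 0.9992;  exp(−rT) = exp(−0.053·0.08333) = 0.9956
C = 23·0.9992·N(-0.82) − 25·0.9956·N(-0.91) = 23·0.9992·0.2061 − 25·0.9956·0.1814 = 4.7365 − 4.5150 = 0.2215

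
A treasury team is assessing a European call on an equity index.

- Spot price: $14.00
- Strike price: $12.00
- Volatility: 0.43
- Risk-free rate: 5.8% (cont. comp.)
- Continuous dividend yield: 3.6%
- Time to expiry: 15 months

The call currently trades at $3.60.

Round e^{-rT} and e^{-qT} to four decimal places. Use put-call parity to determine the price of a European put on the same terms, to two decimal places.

$1.38

exp(−qT) = exp(−0.036·1.25) = 0.9560;  exp(−rT) = exp(−0.058·1.25) = 0.9301
Put-call parity: C − P = S·e^(−qT) − K·e^(−rT) = 14·0.9560 − 12·0.9301 = 13.3840 − 11.1612 = 2.2228
P = C − (C − P) = 3.60 − (2.2228) = 1.3772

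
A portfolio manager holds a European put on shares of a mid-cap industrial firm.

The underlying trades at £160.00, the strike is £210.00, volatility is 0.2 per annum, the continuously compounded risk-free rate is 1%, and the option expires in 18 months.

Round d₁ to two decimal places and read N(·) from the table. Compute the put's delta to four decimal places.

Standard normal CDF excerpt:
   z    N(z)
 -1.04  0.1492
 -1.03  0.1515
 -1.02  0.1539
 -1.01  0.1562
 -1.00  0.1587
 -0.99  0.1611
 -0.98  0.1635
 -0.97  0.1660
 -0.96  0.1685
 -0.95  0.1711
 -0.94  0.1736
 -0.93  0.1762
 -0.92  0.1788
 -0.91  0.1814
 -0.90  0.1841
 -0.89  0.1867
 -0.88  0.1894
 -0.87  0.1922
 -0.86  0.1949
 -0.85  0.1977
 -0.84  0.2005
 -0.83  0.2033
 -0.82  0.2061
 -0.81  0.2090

-0.8238

T = 1.5;  σ√T = 0.2449
d₁ = [ln(160/210) + (0.01 + 0.2²/2)·1.5] / 0.2449 = [-0.2719 + 0.0450] / 0.2449 = -0.9265 which rounds to -0.93
N(d₁) = N(-0.93) = 0.1762
Δ_put = N(d₁) − 1 = 0.1762 − 1 = -0.8238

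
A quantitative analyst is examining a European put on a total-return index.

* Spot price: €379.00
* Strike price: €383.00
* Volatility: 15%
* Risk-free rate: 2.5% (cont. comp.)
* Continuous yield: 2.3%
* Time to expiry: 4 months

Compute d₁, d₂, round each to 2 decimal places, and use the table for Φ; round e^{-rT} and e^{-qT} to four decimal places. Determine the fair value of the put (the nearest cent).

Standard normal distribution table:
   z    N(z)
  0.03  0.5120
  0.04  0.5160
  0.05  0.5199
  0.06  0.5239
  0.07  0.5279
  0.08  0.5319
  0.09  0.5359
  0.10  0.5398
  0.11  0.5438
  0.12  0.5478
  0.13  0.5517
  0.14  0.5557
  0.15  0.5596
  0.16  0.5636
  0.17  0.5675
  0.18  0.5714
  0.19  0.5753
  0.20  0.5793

€15.51

σ√T = 0.15 × 0.5774 = 0.0866
ln(S/K) + (r − q + σ²/2)T = ln(379/383) + (0.025 − 0.023 + 0.15²/2)·0.3333 = -0.0105 + 0.0044 = -0.0061
d₁ = -0.0061 / 0.0866 = -0.0702 ⇒ -0.07
d₂ = d₁ − σ√T = -0.0702 − 0.0866 = -0.1568 ⇒ -0.16
e^(−qT) = e^(−0.023·0.3333) = 0.9924;  e^(−rT) = e^(−0.025·0.3333) = 0.9917
N(−d₂) = N(0.16) = 0.5636;  N(−d₁) = N(0.07) = 0.5279
P = 383·0.9917·0.5636 − 379·0.9924·0.5279 = 214.0672 − 198.5535 = 15.5136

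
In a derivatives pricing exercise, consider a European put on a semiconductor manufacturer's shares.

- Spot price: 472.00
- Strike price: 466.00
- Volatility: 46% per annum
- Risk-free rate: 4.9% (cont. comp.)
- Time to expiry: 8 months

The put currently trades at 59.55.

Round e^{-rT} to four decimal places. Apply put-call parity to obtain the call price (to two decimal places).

80.51

e^(−rT) = e^(−0.049·0.6667) = 0.9679
Put-call parity: C − P = S − K·e^(−rT) = 472 − 466·0.9679 = 472 − 451.0414 = 20.9586
C = P + (C − P) = 59.55 + (20.9586) = 80.5086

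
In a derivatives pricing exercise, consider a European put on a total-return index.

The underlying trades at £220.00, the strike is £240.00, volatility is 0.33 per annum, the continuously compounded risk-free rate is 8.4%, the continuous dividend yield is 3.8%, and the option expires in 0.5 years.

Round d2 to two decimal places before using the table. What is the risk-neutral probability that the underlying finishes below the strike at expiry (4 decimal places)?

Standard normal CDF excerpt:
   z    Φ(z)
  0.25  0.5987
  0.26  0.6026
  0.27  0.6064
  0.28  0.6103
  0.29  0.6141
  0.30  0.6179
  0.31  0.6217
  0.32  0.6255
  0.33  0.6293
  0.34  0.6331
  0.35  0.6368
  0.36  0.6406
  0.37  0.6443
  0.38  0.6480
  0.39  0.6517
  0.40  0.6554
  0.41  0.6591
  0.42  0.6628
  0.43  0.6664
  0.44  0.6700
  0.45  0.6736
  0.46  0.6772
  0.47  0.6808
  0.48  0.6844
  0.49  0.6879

0.6517

T = 0.5;  σ√T = 0.2333
d₁ = [ln(220/240) + (0.084 − 0.038 + 0.33²/2)·0.5] / 0.2333 = [-0.0870 + 0.0502] / 0.2333 = -0.1576 which rounds to -0.16
d₂ = d₁ − σ√T = -0.1576 − 0.2333 = -0.3910 which rounds to -0.39
Risk-neutral Pr[S_T < K] = N(−d₂) = N(0.39) = 0.6517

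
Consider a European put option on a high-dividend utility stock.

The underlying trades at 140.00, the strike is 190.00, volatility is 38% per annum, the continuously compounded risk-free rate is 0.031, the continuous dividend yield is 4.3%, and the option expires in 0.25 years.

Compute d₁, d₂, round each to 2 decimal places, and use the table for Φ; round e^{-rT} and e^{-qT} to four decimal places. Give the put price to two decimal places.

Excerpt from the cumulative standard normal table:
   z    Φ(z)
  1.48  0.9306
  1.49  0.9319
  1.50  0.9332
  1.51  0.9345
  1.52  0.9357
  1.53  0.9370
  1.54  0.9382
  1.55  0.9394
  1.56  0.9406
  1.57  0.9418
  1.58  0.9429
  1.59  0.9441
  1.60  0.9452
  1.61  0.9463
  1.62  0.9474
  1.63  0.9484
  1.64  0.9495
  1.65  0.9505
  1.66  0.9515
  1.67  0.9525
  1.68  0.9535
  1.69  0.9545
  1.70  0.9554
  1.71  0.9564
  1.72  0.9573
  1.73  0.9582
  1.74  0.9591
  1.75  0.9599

T = 0.25;  σ√T = 0.1900
d₁ = [ln(140/190) + (0.031 − 0.043 + ½·0.38²)·0.25] / (σ√T) = (-0.3054 + 0.0151) / 0.1900 = -1.5281 ⇒ -1.53
d₂ = -1.5281 − 0.1900 = -1.7181 ⇒ -1.72
e^(−qT) = e^(−0.043·0.25) = 0.9893;  e^(−rT) = e^(−0.031·0.25) = 0.9923
P = 190·0.9923·N(1.72) − 140·0.9893·N(1.53) = 190·0.9923·0.9573 − 140·0.9893·0.9370 = 180.4865 − 129.7764 = 50.7101

50.71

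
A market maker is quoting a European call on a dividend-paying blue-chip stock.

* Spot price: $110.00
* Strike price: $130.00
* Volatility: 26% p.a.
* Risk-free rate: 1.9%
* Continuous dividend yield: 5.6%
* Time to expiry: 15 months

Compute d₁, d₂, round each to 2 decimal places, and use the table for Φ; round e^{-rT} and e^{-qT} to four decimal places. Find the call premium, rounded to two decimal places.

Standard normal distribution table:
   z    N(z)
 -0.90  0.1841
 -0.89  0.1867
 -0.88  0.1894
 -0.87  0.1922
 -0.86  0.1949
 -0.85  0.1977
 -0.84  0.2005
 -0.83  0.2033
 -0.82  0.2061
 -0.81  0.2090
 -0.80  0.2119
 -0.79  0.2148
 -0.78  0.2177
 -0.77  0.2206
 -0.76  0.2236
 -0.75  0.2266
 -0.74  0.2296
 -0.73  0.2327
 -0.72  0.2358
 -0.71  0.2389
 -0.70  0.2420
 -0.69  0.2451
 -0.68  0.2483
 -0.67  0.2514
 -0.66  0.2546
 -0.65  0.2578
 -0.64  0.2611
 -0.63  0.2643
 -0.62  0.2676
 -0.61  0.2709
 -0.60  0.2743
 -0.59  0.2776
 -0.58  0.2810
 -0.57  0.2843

$4.43

σ√T = 0.26·√1.25 = 0.2907
ln(S/K) + (r − q + σ²/2)T = ln(110/130) + (0.019 − 0.056 + 0.26²/2)·1.25 = -0.1671 − 0.0040 = -0.1711
d₁ = -0.1711 / 0.2907 = -0.5884 ⇒ -0.59
d₂ = d₁ − σ√T = -0.5884 − 0.2907 = -0.8791 ⇒ -0.88
e^(−qT) = e^(−0.056·1.25) = 0.9324;  e^(−rT) = e^(−0.019·1.25) = 0.9765
N(d₁) = N(-0.59) = 0.2776;  N(d₂) = N(-0.88) = 0.1894
C = 110·0.9324·0.2776 − 130·0.9765·0.1894 = 28.4718 − 24.0434 = 4.4284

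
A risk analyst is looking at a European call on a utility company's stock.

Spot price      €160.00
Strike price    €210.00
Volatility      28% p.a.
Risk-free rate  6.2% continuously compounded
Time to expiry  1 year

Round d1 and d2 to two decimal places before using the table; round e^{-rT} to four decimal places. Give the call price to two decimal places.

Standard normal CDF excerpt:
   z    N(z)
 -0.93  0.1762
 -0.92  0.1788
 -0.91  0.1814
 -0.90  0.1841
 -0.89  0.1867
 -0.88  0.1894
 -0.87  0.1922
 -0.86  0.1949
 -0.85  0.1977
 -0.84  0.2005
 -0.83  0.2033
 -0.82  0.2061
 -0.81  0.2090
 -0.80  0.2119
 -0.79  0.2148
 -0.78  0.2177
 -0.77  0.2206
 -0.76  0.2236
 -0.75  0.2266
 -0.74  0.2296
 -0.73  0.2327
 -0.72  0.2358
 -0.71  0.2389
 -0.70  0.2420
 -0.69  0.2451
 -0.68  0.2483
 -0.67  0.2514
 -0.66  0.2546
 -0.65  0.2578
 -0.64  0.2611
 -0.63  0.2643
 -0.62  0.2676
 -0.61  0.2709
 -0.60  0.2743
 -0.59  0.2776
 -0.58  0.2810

σ√T = 0.28 × 1.0000 = 0.2800
ln(S/K) + (r + σ²/2)T = ln(160/210) + (0.062 + 0.28²/2)·1 = -0.2719 + 0.1012 = -0.1707
d₁ = -0.1707 / 0.2800 = -0.6098 → -0.61
d₂ = d₁ − σ√T = -0.6098 − 0.2800 = -0.8898 → -0.89
exp(−rT) = exp(−0.062·1) = 0.9399
N(d₁) = N(-0.61) = 0.2709;  N(d₂) = N(-0.89) = 0.1867
C = 160·0.2709 − 210·0.9399·0.1867 = 43.3440 − 36.8507 = 6.4933

€6.49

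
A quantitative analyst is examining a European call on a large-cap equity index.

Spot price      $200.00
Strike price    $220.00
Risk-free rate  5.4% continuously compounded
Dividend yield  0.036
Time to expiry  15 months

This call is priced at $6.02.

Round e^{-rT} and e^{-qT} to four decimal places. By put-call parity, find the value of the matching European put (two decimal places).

exp(−qT) = exp(−0.036·1.25) = 0.9560;  exp(−rT) = exp(−0.054·1.25) = 0.9347
Put-call parity: C − P = S·e^(−qT) − K·e^(−rT) = 200·0.9560 − 220·0.9347 = 191.2000 − 205.6340 = -14.4340
P = C − (C − P) = 6.02 − (-14.4340) = 20.4540

$20.45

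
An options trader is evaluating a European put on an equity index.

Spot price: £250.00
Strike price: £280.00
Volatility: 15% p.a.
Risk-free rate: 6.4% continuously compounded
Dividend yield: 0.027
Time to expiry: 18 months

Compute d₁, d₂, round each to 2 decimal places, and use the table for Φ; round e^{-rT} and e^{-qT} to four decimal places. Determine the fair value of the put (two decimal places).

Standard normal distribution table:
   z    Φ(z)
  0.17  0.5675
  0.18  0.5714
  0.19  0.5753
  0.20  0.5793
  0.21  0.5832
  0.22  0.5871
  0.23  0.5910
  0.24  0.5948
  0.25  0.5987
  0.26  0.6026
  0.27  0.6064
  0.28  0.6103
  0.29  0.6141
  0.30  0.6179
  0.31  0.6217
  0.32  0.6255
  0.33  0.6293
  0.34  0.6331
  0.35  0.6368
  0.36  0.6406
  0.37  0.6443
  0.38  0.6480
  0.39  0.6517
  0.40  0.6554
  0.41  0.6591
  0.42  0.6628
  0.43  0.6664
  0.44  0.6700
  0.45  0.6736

£26.71

σ√T = 0.15 × 1.2247 = 0.1837
ln(S/K) + (r − q + σ²/2)T = ln(250/280) + (0.064 − 0.027 + 0.15²/2)·1.5 = -0.1133 + 0.0724 = -0.0410
d₁ = -0.0410 / 0.1837 = -0.2229 which rounds to -0.22
d₂ = d₁ − σ√T = -0.2229 − 0.1837 = -0.4066 which rounds to -0.41
exp(−qT) = exp(−0.027·1.5) = 0.9603;  exp(−rT) = exp(−0.064·1.5) = 0.9085
N(−d₂) = N(0.41) = 0.6591;  N(−d₁) = N(0.22) = 0.5871
P = 280·0.9085·0.6591 − 250·0.9603·0.5871 = 167.6619 − 140.9480 = 26.7138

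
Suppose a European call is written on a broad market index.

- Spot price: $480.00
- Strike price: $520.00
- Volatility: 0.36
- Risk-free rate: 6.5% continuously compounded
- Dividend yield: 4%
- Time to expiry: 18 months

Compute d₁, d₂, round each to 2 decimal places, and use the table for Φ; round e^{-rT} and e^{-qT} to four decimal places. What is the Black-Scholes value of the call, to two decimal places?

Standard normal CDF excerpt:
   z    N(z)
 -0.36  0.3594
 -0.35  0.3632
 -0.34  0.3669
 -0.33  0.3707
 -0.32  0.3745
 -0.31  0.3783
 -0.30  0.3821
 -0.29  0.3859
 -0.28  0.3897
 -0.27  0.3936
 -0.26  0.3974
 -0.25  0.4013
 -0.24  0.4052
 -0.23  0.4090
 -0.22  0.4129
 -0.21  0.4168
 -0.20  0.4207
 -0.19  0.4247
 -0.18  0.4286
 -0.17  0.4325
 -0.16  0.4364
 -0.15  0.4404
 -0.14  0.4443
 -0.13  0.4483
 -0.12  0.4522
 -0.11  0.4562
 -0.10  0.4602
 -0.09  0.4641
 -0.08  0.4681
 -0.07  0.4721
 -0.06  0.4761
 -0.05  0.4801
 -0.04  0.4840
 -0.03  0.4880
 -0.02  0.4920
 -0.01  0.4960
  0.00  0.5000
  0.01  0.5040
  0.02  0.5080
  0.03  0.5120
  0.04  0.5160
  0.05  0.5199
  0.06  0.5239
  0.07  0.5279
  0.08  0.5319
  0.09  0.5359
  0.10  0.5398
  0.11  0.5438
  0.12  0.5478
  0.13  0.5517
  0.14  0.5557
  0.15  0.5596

σ√T = 0.36 × 1.2247 = 0.4409
d₁ = [ln(480/520) + (0.065 − 0.04 + 0.36²/2)·1.5] / 0.4409 = [-0.0800 + 0.1347] / 0.4409 = 0.1240 ≈ 0.12
d₂ = d₁ − σ√T = 0.1240 − 0.4409 = -0.3169 ≈ -0.32
exp(−qT) = exp(−0.04·1.5) = 0.9418;  exp(−rT) = exp(−0.065·1.5) = 0.9071
C = 480·0.9418·N(0.12) − 520·0.9071·N(-0.32) = 480·0.9418·0.5478 − 520·0.9071·0.3745 = 247.6407 − 176.6487 = 70.9920

$70.99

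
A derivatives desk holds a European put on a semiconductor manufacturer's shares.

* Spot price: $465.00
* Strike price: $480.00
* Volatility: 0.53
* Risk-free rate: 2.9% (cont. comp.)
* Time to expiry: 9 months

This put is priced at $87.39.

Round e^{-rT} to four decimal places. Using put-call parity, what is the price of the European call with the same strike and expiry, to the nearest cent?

exp(−rT) = exp(−0.029·0.75) = 0.9785
Put-call parity: C − P = S − K·e^(−rT) = 465 − 480·0.9785 = 465 − 469.6800 = -4.6800
C = P + (C − P) = 87.39 + (-4.6800) = 82.7100

$82.71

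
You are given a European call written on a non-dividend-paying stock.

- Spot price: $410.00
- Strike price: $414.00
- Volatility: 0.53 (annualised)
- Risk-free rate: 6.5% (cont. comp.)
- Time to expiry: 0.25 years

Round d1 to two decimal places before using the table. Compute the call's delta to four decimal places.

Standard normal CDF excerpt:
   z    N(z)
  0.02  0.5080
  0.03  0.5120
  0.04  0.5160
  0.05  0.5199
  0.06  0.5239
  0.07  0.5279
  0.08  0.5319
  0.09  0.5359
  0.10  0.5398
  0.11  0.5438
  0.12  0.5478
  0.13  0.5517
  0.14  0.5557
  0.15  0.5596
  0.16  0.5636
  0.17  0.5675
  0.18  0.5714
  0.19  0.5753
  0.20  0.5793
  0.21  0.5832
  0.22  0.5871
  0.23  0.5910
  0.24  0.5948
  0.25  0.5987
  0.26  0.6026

0.5636

σ√T = 0.53·√0.25 = 0.2650
d₁ = [ln(410/414) + (0.065 + 0.53²/2)·0.25] / 0.2650 = [-0.0097 + 0.0514] / 0.2650 = 0.1572 ⇒ 0.16
N(d₁) = N(0.16) = 0.5636
Δ_call = N(d₁) = 0.5636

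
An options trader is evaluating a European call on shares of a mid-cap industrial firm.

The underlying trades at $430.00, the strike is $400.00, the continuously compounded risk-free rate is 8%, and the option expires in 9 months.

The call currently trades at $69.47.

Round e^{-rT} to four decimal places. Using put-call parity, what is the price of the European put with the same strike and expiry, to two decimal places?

$16.19

exp(−rT) = exp(−0.08·0.75) = 0.9418
Put-call parity: C − P = S − K·e^(−rT) = 430 − 400·0.9418 = 430 − 376.7200 = 53.2800
P = C − (C − P) = 69.47 − (53.2800) = 16.1900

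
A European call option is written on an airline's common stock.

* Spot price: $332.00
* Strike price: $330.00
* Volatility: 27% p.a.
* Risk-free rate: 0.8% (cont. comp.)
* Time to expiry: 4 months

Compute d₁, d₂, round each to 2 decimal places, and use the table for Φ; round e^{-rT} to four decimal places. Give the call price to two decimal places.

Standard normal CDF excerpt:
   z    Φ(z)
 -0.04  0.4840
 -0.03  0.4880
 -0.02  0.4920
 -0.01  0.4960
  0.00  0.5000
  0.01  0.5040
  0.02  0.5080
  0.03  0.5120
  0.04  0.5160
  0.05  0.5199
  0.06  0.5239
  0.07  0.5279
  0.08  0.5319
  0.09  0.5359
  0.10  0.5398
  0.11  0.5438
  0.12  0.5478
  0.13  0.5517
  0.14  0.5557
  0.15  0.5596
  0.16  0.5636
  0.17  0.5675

$21.24

σ√T = 0.27·√0.3333 = 0.1559
d₁ = [ln(332/330) + (0.008 + ½·0.27²)·0.3333] / (σ√T) = (0.0060 + 0.0148) / 0.1559 = 0.1338 ⇒ 0.13
d₂ = 0.1338 − 0.1559 = -0.0221 ⇒ -0.02
exp(−rT) = exp(−0.008·0.3333) = 0.9973
N(d₁) = N(0.13) = 0.5517;  N(d₂) = N(-0.02) = 0.4920
C = 332·0.5517 − 330·0.9973·0.4920 = 183.1644 − 161.9216 = 21.2428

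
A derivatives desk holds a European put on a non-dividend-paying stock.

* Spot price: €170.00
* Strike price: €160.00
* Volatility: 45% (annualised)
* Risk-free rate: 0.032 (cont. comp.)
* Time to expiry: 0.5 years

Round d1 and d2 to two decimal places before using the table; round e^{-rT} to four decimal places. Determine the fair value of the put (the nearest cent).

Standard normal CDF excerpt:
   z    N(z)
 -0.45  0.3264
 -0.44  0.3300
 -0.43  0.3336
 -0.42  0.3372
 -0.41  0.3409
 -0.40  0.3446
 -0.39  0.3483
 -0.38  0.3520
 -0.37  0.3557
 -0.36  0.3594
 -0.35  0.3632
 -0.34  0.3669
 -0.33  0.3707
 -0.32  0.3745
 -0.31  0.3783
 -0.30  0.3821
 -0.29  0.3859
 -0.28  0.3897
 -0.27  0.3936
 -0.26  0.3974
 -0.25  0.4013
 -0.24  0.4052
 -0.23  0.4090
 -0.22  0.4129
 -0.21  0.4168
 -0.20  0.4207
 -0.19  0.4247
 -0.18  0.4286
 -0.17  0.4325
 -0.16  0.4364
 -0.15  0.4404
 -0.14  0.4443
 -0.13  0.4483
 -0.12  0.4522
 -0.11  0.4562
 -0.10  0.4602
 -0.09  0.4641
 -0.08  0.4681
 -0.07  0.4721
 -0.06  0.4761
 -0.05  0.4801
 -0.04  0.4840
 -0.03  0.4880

T = 0.5;  σ√T = 0.3182
d₁ = [ln(170/160) + (0.032 + ½·0.45²)·0.5] / (σ√T) = (0.0606 + 0.0666) / 0.3182 = 0.3999 which rounds to 0.40
d₂ = 0.3999 − 0.3182 = 0.0817 which rounds to 0.08
exp(−rT) = exp(−0.032·0.5) = 0.9841
N(−d₂) = N(-0.08) = 0.4681;  N(−d₁) = N(-0.40) = 0.3446
P = 160·0.9841·0.4681 − 170·0.3446 = 73.7052 − 58.5820 = 15.1232

€15.12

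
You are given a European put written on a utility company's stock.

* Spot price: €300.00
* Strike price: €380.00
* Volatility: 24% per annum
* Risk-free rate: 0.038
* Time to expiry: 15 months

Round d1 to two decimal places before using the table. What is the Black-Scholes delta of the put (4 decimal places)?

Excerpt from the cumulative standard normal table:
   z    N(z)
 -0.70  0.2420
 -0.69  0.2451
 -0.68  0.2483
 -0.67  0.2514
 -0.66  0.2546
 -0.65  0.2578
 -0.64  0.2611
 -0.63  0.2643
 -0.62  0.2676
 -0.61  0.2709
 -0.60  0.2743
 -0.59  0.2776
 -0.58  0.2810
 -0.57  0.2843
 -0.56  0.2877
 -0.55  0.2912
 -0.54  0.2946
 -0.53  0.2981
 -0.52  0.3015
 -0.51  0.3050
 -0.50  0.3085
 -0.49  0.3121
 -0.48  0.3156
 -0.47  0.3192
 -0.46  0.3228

σ√T = 0.24·√1.25 = 0.2683
ln(S/K) + (r + σ²/2)T = ln(300/380) + (0.038 + 0.24²/2)·1.25 = -0.2364 + 0.0835 = -0.1529
d₁ = -0.1529 / 0.2683 = -0.5698 which rounds to -0.57
N(d₁) = N(-0.57) = 0.2843
Δ_put = N(d₁) − 1 = 0.2843 − 1 = -0.7157

-0.7157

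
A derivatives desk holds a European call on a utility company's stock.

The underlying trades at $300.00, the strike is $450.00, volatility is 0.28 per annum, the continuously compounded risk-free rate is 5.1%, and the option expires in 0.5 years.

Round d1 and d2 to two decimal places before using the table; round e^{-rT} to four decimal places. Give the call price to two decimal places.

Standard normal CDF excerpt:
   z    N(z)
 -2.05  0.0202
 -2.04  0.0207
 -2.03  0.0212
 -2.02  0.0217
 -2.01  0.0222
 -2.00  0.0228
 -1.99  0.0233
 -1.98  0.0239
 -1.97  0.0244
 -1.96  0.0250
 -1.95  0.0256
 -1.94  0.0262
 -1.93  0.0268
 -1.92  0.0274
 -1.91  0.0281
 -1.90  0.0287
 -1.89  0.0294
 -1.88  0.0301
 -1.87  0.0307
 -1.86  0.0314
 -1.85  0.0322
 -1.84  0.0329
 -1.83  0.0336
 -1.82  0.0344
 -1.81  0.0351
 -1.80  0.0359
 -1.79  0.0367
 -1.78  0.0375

σ√T = 0.28·√0.5 = 0.1980
d₁ = [ln(300/450) + (0.051 + 0.28²/2)·0.5] / 0.1980 = [-0.4055 + 0.0451] / 0.1980 = -1.8201 which rounds to -1.82
d₂ = d₁ − σ√T = -1.8201 − 0.1980 = -2.0181 which rounds to -2.02
exp(−rT) = exp(−0.051·0.5) = 0.9748
C = 300·N(-1.82) − 450·0.9748·N(-2.02) = 300·0.0344 − 450·0.9748·0.0217 = 10.3200 − 9.5189 = 0.8011

$0.80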